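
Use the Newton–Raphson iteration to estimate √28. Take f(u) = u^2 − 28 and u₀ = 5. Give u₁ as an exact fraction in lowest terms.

53/10

f'(u) = 2u.
f(5) = −3, f'(5) = 10, so u₁ = 5 − (−3)/10 = 53/10.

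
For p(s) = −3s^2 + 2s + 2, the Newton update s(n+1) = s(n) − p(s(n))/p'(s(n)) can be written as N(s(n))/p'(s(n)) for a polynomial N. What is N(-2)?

p'(s) = −6s + 2.
N(s) = s·p'(s) − p(s) = s·(−6s + 2) − (−3s^2 + 2s + 2) = −3s^2 − 2.
N(-2) = −14.

−14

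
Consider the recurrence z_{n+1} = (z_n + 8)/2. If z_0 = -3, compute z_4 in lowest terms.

117/16

z_1 = ((-3) + 8)/2 = 5/2.
z_2 = ((5/2) + 8)/2 = 21/4.
z_3 = ((21/4) + 8)/2 = 53/8.
z_4 = ((53/8) + 8)/2 = 117/16.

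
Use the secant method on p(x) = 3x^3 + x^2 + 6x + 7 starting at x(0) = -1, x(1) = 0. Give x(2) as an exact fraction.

-7/8

p(-1) = -1, p(0) = 7. x(2) = 0 - 7·(0 - (-1))/(7 - (-1)) = -7/8.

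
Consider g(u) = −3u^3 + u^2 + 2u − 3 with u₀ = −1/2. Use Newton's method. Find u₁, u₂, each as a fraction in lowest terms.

u₁ = −16/5, u₂ = −1543/710

g'(u) = −9u^2 + 2u + 2.
g(−1/2) = −27/8, g'(−1/2) = −5/4, so u₁ = (−1/2) − (−27/8)/(−5/4) = −16/5.
g(−16/5) = 12393/125, g'(−16/5) = −2414/25, so u₂ = (−16/5) − (12393/125)/(−2414/25) = −1543/710.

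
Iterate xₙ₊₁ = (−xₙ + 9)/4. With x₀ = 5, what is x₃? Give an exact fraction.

x₁ = (−5 + 9)/4 = 1.
x₂ = (−1 + 9)/4 = 2.
x₃ = (−2 + 9)/4 = 7/4.

7/4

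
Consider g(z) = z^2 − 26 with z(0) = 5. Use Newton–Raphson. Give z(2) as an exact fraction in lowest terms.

g'(z) = 2z.
g(5) = −1, g'(5) = 10, so z(1) = 5 − (−1)/10 = 51/10.
g(51/10) = 1/100, g'(51/10) = 51/5, so z(2) = (51/10) − (1/100)/(51/5) = 5201/1020.

5201/1020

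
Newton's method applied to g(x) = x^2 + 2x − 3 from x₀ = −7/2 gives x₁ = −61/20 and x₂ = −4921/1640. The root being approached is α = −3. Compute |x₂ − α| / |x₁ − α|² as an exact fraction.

x₁ − α = −61/20 − (−3) = −61/20 + 3 = −1/20, so |x₁ − α| = 1/20.
x₂ − α = −4921/1640 − (−3) = −4921/1640 + 3 = −1/1640, so |x₂ − α| = 1/1640.
|x₁ − α|² = 1/400.
Ratio = (1/1640) / (1/400) = 10/41.

10/41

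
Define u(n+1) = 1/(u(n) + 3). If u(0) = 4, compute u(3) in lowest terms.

u(1) = 1/(4 + 3) = 1/7.
u(2) = 1/(1/7 + 3) = 7/22.
u(3) = 1/(7/22 + 3) = 22/73.

22/73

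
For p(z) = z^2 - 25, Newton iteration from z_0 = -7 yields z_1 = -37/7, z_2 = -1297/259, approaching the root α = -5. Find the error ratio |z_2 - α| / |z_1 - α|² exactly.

z_1 - α = -37/7 - (-5) = -37/7 + 5 = -2/7, so |z_1 - α| = 2/7.
z_2 - α = -1297/259 - (-5) = -1297/259 + 5 = -2/259, so |z_2 - α| = 2/259.
|z_1 - α|² = 4/49.
Ratio = (2/259) / (4/49) = 7/74.

7/74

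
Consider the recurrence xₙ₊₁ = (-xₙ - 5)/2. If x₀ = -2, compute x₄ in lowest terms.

-27/16

x₁ = (-(-2) - 5)/2 = -3/2.
x₂ = (-(-3/2) - 5)/2 = -7/4.
x₃ = (-(-7/4) - 5)/2 = -13/8.
x₄ = (-(-13/8) - 5)/2 = -27/16.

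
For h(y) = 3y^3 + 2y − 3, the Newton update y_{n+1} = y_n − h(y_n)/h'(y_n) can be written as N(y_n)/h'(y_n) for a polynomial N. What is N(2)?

51

h'(y) = 9y^2 + 2.
N(y) = y·h'(y) − h(y) = y·(9y^2 + 2) − (3y^3 + 2y − 3) = 6y^3 + 3.
N(2) = 51.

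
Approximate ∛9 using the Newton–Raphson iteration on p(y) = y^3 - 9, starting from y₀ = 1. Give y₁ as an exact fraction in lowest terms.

p'(y) = 3y^2.
p(1) = -8, p'(1) = 3, so y₁ = 1 - (-8)/3 = 11/3.

11/3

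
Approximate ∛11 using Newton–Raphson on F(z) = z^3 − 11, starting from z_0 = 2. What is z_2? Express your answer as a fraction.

1081/486

F'(z) = 3z^2.
F(2) = −3, F'(2) = 12, so z_1 = 2 − (−3)/12 = 9/4.
F(9/4) = 25/64, F'(9/4) = 243/16, so z_2 = (9/4) − (25/64)/(243/16) = 1081/486.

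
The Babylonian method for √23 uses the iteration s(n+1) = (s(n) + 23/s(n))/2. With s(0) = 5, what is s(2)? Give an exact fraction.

s(1) = (5 + 23/5)/2 = 24/5.
s(2) = (24/5 + 23/(24/5))/2 = 1151/240.

1151/240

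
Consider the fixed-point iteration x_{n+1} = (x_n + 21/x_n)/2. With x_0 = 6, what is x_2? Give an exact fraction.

x_1 = (6 + 21/6)/2 = 19/4.
x_2 = (19/4 + 21/(19/4))/2 = 697/152.

697/152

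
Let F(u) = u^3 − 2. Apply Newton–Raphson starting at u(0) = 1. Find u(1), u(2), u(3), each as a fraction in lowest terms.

F'(u) = 3u^2.
F(1) = −1, F'(1) = 3, so u(1) = 1 − (−1)/3 = 4/3.
F(4/3) = 10/27, F'(4/3) = 16/3, so u(2) = (4/3) − (10/27)/(16/3) = 91/72.
F(91/72) = 7075/373248, F'(91/72) = 8281/1728, so u(3) = (91/72) − (7075/373248)/(8281/1728) = 1126819/894348.

u(1) = 4/3, u(2) = 91/72, u(3) = 1126819/894348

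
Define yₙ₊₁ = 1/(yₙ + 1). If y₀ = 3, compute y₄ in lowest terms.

9/14

y₁ = 1/(3 + 1) = 1/4.
y₂ = 1/(1/4 + 1) = 4/5.
y₃ = 1/(4/5 + 1) = 5/9.
y₄ = 1/(5/9 + 1) = 9/14.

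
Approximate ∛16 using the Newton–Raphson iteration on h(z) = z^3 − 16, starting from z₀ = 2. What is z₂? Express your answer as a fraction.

h'(z) = 3z^2.
h(2) = −8, h'(2) = 12, so z₁ = 2 − (−8)/12 = 8/3.
h(8/3) = 80/27, h'(8/3) = 64/3, so z₂ = (8/3) − (80/27)/(64/3) = 91/36.

91/36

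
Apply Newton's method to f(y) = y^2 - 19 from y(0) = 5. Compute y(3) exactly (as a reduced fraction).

f'(y) = 2y.
f(5) = 6, f'(5) = 10, so y(1) = 5 - 6/10 = 22/5.
f(22/5) = 9/25, f'(22/5) = 44/5, so y(2) = (22/5) - (9/25)/(44/5) = 959/220.
f(959/220) = 81/48400, f'(959/220) = 959/110, so y(3) = (959/220) - (81/48400)/(959/110) = 1839281/421960.

1839281/421960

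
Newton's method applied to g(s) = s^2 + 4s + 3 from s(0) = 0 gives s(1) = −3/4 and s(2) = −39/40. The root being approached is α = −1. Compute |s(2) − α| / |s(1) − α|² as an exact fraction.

s(1) − α = −3/4 − (−1) = −3/4 + 1 = 1/4, so |s(1) − α| = 1/4.
s(2) − α = −39/40 − (−1) = −39/40 + 1 = 1/40, so |s(2) − α| = 1/40.
|s(1) − α|² = 1/16.
Ratio = (1/40) / (1/16) = 2/5.

2/5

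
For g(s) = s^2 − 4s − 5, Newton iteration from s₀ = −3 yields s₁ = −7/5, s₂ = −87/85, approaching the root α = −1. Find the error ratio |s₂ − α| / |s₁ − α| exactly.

1/17

s₁ − α = −7/5 − (−1) = −7/5 + 1 = −2/5, so |s₁ − α| = 2/5.
s₂ − α = −87/85 − (−1) = −87/85 + 1 = −2/85, so |s₂ − α| = 2/85.
Ratio = (2/85) / (2/5) = 1/17.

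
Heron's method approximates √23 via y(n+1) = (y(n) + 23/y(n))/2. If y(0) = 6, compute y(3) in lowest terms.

y(1) = (6 + 23/6)/2 = 59/12.
y(2) = (59/12 + 23/(59/12))/2 = 6793/1416.
y(3) = (6793/1416 + 23/(6793/1416))/2 = 92261137/19237776.

92261137/19237776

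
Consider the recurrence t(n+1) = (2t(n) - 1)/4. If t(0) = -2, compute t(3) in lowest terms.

-11/16

t(1) = (2·(-2) - 1)/4 = -5/4.
t(2) = (2·(-5/4) - 1)/4 = -7/8.
t(3) = (2·(-7/8) - 1)/4 = -11/16.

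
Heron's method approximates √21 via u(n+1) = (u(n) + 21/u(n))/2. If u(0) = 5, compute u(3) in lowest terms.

277727/60605

u(1) = (5 + 21/5)/2 = 23/5.
u(2) = (23/5 + 21/(23/5))/2 = 527/115.
u(3) = (527/115 + 21/(527/115))/2 = 277727/60605.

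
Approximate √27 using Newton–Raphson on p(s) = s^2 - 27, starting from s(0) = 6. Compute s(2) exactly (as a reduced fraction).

291/56

p'(s) = 2s.
p(6) = 9, p'(6) = 12, so s(1) = 6 - 9/12 = 21/4.
p(21/4) = 9/16, p'(21/4) = 21/2, so s(2) = (21/4) - (9/16)/(21/2) = 291/56.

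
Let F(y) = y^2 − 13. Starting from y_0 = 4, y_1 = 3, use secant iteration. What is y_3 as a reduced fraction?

F(4) = 3, F(3) = −4. y_2 = 3 − (−4)·(3 − 4)/((−4) − 3) = 25/7.
F(3) = −4, F(25/7) = −12/49. y_3 = (25/7) − (−12/49)·((25/7) − 3)/((−12/49) − (−4)) = 83/23.

83/23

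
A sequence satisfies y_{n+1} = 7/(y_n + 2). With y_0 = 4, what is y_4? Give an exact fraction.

560/293

y_1 = 7/(4 + 2) = 7/6.
y_2 = 7/(7/6 + 2) = 42/19.
y_3 = 7/(42/19 + 2) = 133/80.
y_4 = 7/(133/80 + 2) = 560/293.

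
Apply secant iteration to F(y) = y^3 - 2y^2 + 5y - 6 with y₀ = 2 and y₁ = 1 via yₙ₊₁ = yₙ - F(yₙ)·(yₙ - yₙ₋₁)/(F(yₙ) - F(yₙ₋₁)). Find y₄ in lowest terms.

F(2) = 4, F(1) = -2. y₂ = 1 - (-2)·(1 - 2)/((-2) - 4) = 4/3.
F(1) = -2, F(4/3) = -14/27. y₃ = (4/3) - (-14/27)·((4/3) - 1)/((-14/27) - (-2)) = 29/20.
F(4/3) = -14/27, F(29/20) = 749/8000. y₄ = (29/20) - (749/8000)·((29/20) - (4/3))/((749/8000) - (-14/27)) = 27052/18889.

27052/18889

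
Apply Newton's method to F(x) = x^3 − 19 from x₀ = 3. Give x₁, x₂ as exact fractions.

F'(x) = 3x^2.
F(3) = 8, F'(3) = 27, so x₁ = 3 − 8/27 = 73/27.
F(73/27) = 15040/19683, F'(73/27) = 5329/243, so x₂ = (73/27) − (15040/19683)/(5329/243) = 1152011/431649.

x₁ = 73/27, x₂ = 1152011/431649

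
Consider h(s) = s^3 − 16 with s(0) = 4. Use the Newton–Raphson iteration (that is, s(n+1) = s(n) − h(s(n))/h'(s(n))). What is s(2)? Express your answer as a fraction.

70/27

h'(s) = 3s^2.
h(4) = 48, h'(4) = 48, so s(1) = 4 − 48/48 = 3.
h(3) = 11, h'(3) = 27, so s(2) = 3 − 11/27 = 70/27.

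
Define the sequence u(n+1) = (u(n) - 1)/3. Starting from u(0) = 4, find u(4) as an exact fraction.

u(1) = (4 - 1)/3 = 1.
u(2) = (1 - 1)/3 = 0.
u(3) = (0 - 1)/3 = -1/3.
u(4) = ((-1/3) - 1)/3 = -4/9.

-4/9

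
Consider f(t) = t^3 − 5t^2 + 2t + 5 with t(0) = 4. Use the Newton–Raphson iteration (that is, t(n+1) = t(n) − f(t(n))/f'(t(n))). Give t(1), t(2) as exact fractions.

f'(t) = 3t^2 − 10t + 2.
f(4) = −3, f'(4) = 10, so t(1) = 4 − (−3)/10 = 43/10.
f(43/10) = 657/1000, f'(43/10) = 1447/100, so t(2) = (43/10) − (657/1000)/(1447/100) = 30782/7235.

t(1) = 43/10, t(2) = 30782/7235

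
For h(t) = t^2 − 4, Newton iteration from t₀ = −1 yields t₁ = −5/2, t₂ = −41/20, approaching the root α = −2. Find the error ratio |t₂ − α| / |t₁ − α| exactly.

1/10

t₁ − α = −5/2 − (−2) = −5/2 + 2 = −1/2, so |t₁ − α| = 1/2.
t₂ − α = −41/20 − (−2) = −41/20 + 2 = −1/20, so |t₂ − α| = 1/20.
Ratio = (1/20) / (1/2) = 1/10.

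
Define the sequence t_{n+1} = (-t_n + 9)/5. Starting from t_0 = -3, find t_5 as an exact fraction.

4692/3125

t_1 = (-(-3) + 9)/5 = 12/5.
t_2 = (-(12/5) + 9)/5 = 33/25.
t_3 = (-(33/25) + 9)/5 = 192/125.
t_4 = (-(192/125) + 9)/5 = 933/625.
t_5 = (-(933/625) + 9)/5 = 4692/3125.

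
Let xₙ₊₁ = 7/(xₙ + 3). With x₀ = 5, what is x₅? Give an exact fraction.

x₁ = 7/(5 + 3) = 7/8.
x₂ = 7/(7/8 + 3) = 56/31.
x₃ = 7/(56/31 + 3) = 217/149.
x₄ = 7/(217/149 + 3) = 1043/664.
x₅ = 7/(1043/664 + 3) = 4648/3035.

4648/3035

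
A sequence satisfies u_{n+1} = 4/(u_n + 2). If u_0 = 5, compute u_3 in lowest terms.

9/8

u_1 = 4/(5 + 2) = 4/7.
u_2 = 4/(4/7 + 2) = 14/9.
u_3 = 4/(14/9 + 2) = 9/8.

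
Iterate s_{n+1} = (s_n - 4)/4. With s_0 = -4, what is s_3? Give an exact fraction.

-11/8

s_1 = ((-4) - 4)/4 = -2.
s_2 = ((-2) - 4)/4 = -3/2.
s_3 = ((-3/2) - 4)/4 = -11/8.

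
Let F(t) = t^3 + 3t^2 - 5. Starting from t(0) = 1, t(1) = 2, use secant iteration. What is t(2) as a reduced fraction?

F(1) = -1, F(2) = 15. t(2) = 2 - 15·(2 - 1)/(15 - (-1)) = 17/16.

17/16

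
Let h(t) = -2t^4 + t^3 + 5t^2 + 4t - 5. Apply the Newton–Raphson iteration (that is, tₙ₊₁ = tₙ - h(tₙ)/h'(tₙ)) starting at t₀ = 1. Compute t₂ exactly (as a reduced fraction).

179/260

h'(t) = -8t^3 + 3t^2 + 10t + 4.
h(1) = 3, h'(1) = 9, so t₁ = 1 - 3/9 = 2/3.
h(2/3) = -17/81, h'(2/3) = 260/27, so t₂ = (2/3) - (-17/81)/(260/27) = 179/260.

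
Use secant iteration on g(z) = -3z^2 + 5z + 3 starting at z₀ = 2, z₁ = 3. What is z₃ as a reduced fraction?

219/103

g(2) = 1, g(3) = -9. z₂ = 3 - (-9)·(3 - 2)/((-9) - 1) = 21/10.
g(3) = -9, g(21/10) = 27/100. z₃ = (21/10) - (27/100)·((21/10) - 3)/((27/100) - (-9)) = 219/103.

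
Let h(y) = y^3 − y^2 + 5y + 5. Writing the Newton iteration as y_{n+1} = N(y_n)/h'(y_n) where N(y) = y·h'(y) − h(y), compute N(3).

h'(y) = 3y^2 − 2y + 5.
N(y) = y·h'(y) − h(y) = y·(3y^2 − 2y + 5) − (y^3 − y^2 + 5y + 5) = 2y^3 − y^2 − 5.
N(3) = 40.

40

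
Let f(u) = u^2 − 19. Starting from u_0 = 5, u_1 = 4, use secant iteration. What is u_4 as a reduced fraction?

f(5) = 6, f(4) = −3. u_2 = 4 − (−3)·(4 − 5)/((−3) − 6) = 13/3.
f(4) = −3, f(13/3) = −2/9. u_3 = (13/3) − (−2/9)·((13/3) − 4)/((−2/9) − (−3)) = 109/25.
f(13/3) = −2/9, f(109/25) = 6/625. u_4 = (109/25) − (6/625)·((109/25) − (13/3))/((6/625) − (−2/9)) = 1421/326.

1421/326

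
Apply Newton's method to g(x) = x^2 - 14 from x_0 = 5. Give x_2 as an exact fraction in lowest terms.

2921/780

g'(x) = 2x.
g(5) = 11, g'(5) = 10, so x_1 = 5 - 11/10 = 39/10.
g(39/10) = 121/100, g'(39/10) = 39/5, so x_2 = (39/10) - (121/100)/(39/5) = 2921/780.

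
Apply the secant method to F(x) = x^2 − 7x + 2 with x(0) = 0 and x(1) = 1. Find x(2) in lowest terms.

F(0) = 2, F(1) = −4. x(2) = 1 − (−4)·(1 − 0)/((−4) − 2) = 1/3.

1/3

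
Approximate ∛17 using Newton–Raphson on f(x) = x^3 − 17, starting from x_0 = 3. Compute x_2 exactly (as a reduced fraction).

f'(x) = 3x^2.
f(3) = 10, f'(3) = 27, so x_1 = 3 − 10/27 = 71/27.
f(71/27) = 23300/19683, f'(71/27) = 5041/243, so x_2 = (71/27) − (23300/19683)/(5041/243) = 1050433/408321.

1050433/408321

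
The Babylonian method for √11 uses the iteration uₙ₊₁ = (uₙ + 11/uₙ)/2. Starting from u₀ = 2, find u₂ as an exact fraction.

401/120

u₁ = (2 + 11/2)/2 = 15/4.
u₂ = (15/4 + 11/(15/4))/2 = 401/120.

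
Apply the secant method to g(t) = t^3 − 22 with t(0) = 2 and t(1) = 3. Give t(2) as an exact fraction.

g(2) = −14, g(3) = 5. t(2) = 3 − 5·(3 − 2)/(5 − (−14)) = 52/19.

52/19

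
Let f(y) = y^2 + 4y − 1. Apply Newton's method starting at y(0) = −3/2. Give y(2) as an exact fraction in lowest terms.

f'(y) = 2y + 4.
f(−3/2) = −19/4, f'(−3/2) = 1, so y(1) = (−3/2) − (−19/4)/1 = 13/4.
f(13/4) = 361/16, f'(13/4) = 21/2, so y(2) = (13/4) − (361/16)/(21/2) = 185/168.

185/168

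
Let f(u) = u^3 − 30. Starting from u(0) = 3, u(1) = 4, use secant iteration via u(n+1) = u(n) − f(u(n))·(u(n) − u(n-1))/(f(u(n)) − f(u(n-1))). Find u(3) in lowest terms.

80271/25886

f(3) = −3, f(4) = 34. u(2) = 4 − 34·(4 − 3)/(34 − (−3)) = 114/37.
f(4) = 34, f(114/37) = −38046/50653. u(3) = (114/37) − (−38046/50653)·((114/37) − 4)/((−38046/50653) − 34) = 80271/25886.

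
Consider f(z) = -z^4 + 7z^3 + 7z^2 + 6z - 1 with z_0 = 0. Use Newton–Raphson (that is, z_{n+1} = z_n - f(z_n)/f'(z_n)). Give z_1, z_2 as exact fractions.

z_1 = 1/6, z_2 = 543/3844

f'(z) = -4z^3 + 21z^2 + 14z + 6.
f(0) = -1, f'(0) = 6, so z_1 = 0 - (-1)/6 = 1/6.
f(1/6) = 293/1296, f'(1/6) = 961/108, so z_2 = (1/6) - (293/1296)/(961/108) = 543/3844.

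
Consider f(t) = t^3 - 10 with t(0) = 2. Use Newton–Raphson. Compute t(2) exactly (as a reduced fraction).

3277/1521

f'(t) = 3t^2.
f(2) = -2, f'(2) = 12, so t(1) = 2 - (-2)/12 = 13/6.
f(13/6) = 37/216, f'(13/6) = 169/12, so t(2) = (13/6) - (37/216)/(169/12) = 3277/1521.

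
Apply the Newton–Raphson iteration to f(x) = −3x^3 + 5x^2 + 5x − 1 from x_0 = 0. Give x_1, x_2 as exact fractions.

x_1 = 1/5, x_2 = 72/415

f'(x) = −9x^2 + 10x + 5.
f(0) = −1, f'(0) = 5, so x_1 = 0 − (−1)/5 = 1/5.
f(1/5) = 22/125, f'(1/5) = 166/25, so x_2 = (1/5) − (22/125)/(166/25) = 72/415.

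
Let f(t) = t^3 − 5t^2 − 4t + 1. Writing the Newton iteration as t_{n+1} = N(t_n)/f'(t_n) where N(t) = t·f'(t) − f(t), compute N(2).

f'(t) = 3t^2 − 10t − 4.
N(t) = t·f'(t) − f(t) = t·(3t^2 − 10t − 4) − (t^3 − 5t^2 − 4t + 1) = 2t^3 − 5t^2 − 1.
N(2) = −5.

−5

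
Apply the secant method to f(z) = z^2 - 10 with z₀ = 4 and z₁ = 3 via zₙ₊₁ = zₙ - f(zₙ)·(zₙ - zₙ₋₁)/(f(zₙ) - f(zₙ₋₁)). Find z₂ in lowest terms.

f(4) = 6, f(3) = -1. z₂ = 3 - (-1)·(3 - 4)/((-1) - 6) = 22/7.

22/7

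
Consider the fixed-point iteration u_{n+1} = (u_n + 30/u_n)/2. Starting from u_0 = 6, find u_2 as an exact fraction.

241/44

u_1 = (6 + 30/6)/2 = 11/2.
u_2 = (11/2 + 30/(11/2))/2 = 241/44.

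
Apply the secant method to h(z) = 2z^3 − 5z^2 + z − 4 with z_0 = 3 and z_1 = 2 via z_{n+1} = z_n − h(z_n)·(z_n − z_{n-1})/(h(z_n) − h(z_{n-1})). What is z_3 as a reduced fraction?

h(3) = 8, h(2) = −6. z_2 = 2 − (−6)·(2 − 3)/((−6) − 8) = 17/7.
h(2) = −6, h(17/7) = −828/343. z_3 = (17/7) − (−828/343)·((17/7) − 2)/((−828/343) − (−6)) = 557/205.

557/205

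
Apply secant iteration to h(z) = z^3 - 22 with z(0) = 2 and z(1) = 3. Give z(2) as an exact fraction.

52/19

h(2) = -14, h(3) = 5. z(2) = 3 - 5·(3 - 2)/(5 - (-14)) = 52/19.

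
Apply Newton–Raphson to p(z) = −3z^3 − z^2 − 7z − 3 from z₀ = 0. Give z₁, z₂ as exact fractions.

p'(z) = −9z^2 − 2z − 7.
p(0) = −3, p'(0) = −7, so z₁ = 0 − (−3)/(−7) = −3/7.
p(−3/7) = 18/343, p'(−3/7) = −382/49, so z₂ = (−3/7) − (18/343)/(−382/49) = −564/1337.

z₁ = −3/7, z₂ = −564/1337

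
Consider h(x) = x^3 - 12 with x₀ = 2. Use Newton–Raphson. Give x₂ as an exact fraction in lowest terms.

1010/441

h'(x) = 3x^2.
h(2) = -4, h'(2) = 12, so x₁ = 2 - (-4)/12 = 7/3.
h(7/3) = 19/27, h'(7/3) = 49/3, so x₂ = (7/3) - (19/27)/(49/3) = 1010/441.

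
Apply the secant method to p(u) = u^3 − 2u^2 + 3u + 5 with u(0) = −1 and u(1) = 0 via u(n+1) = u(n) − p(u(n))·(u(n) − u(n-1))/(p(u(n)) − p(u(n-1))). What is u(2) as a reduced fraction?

−5/6

p(−1) = −1, p(0) = 5. u(2) = 0 − 5·(0 − (−1))/(5 − (−1)) = −5/6.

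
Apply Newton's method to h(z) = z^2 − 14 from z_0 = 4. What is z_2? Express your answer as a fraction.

h'(z) = 2z.
h(4) = 2, h'(4) = 8, so z_1 = 4 − 2/8 = 15/4.
h(15/4) = 1/16, h'(15/4) = 15/2, so z_2 = (15/4) − (1/16)/(15/2) = 449/120.

449/120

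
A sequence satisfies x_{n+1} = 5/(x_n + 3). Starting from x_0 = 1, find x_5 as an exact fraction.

1490/1249

x_1 = 5/(1 + 3) = 5/4.
x_2 = 5/(5/4 + 3) = 20/17.
x_3 = 5/(20/17 + 3) = 85/71.
x_4 = 5/(85/71 + 3) = 355/298.
x_5 = 5/(355/298 + 3) = 1490/1249.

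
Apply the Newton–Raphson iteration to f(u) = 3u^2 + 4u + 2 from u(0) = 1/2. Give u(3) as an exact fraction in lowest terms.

f'(u) = 6u + 4.
f(1/2) = 19/4, f'(1/2) = 7, so u(1) = (1/2) - (19/4)/7 = -5/28.
f(-5/28) = 1083/784, f'(-5/28) = 41/14, so u(2) = (-5/28) - (1083/784)/(41/14) = -1493/2296.
f(-1493/2296) = 3518667/5271616, f'(-1493/2296) = 113/1148, so u(3) = (-1493/2296) - (3518667/5271616)/(113/1148) = -3856085/518896.

-3856085/518896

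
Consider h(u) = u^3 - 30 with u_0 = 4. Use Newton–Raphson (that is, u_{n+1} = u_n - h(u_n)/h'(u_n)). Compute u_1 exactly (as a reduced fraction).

h'(u) = 3u^2.
h(4) = 34, h'(4) = 48, so u_1 = 4 - 34/48 = 79/24.

79/24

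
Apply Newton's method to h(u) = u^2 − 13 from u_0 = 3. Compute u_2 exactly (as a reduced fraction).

119/33

h'(u) = 2u.
h(3) = −4, h'(3) = 6, so u_1 = 3 − (−4)/6 = 11/3.
h(11/3) = 4/9, h'(11/3) = 22/3, so u_2 = (11/3) − (4/9)/(22/3) = 119/33.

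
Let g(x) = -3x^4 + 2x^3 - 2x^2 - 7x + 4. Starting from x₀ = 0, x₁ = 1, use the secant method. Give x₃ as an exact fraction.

g(0) = 4, g(1) = -6. x₂ = 1 - (-6)·(1 - 0)/((-6) - 4) = 2/5.
g(1) = -6, g(2/5) = 582/625. x₃ = (2/5) - (582/625)·((2/5) - 1)/((582/625) - (-6)) = 347/722.

347/722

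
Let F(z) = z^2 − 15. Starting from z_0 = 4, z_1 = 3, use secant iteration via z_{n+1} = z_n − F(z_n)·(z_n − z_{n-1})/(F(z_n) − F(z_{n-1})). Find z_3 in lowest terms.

31/8

F(4) = 1, F(3) = −6. z_2 = 3 − (−6)·(3 − 4)/((−6) − 1) = 27/7.
F(3) = −6, F(27/7) = −6/49. z_3 = (27/7) − (−6/49)·((27/7) − 3)/((−6/49) − (−6)) = 31/8.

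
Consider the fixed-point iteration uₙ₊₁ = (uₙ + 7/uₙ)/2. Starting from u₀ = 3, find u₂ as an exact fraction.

127/48

u₁ = (3 + 7/3)/2 = 8/3.
u₂ = (8/3 + 7/(8/3))/2 = 127/48.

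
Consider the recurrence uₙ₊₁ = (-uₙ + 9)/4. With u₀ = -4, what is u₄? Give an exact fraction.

u₁ = (-(-4) + 9)/4 = 13/4.
u₂ = (-(13/4) + 9)/4 = 23/16.
u₃ = (-(23/16) + 9)/4 = 121/64.
u₄ = (-(121/64) + 9)/4 = 455/256.

455/256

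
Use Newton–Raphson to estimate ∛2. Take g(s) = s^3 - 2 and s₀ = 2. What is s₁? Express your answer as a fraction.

3/2

g'(s) = 3s^2.
g(2) = 6, g'(2) = 12, so s₁ = 2 - 6/12 = 3/2.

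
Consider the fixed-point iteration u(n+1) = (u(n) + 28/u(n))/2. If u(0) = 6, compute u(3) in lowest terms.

32257/6096

u(1) = (6 + 28/6)/2 = 16/3.
u(2) = (16/3 + 28/(16/3))/2 = 127/24.
u(3) = (127/24 + 28/(127/24))/2 = 32257/6096.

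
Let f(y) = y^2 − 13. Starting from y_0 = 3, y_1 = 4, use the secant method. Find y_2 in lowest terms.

f(3) = −4, f(4) = 3. y_2 = 4 − 3·(4 − 3)/(3 − (−4)) = 25/7.

25/7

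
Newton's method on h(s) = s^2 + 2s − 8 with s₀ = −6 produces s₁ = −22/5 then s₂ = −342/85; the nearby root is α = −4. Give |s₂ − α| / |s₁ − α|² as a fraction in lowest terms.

s₁ − α = −22/5 − (−4) = −22/5 + 4 = −2/5, so |s₁ − α| = 2/5.
s₂ − α = −342/85 − (−4) = −342/85 + 4 = −2/85, so |s₂ − α| = 2/85.
|s₁ − α|² = 4/25.
Ratio = (2/85) / (4/25) = 5/34.

5/34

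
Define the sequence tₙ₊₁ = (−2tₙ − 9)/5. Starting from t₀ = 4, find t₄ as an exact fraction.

−719/625

t₁ = (−2·4 − 9)/5 = −17/5.
t₂ = (−2·(−17/5) − 9)/5 = −11/25.
t₃ = (−2·(−11/25) − 9)/5 = −203/125.
t₄ = (−2·(−203/125) − 9)/5 = −719/625.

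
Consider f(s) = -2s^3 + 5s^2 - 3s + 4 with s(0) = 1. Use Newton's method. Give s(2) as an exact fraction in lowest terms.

f'(s) = -6s^2 + 10s - 3.
f(1) = 4, f'(1) = 1, so s(1) = 1 - 4/1 = -3.
f(-3) = 112, f'(-3) = -87, so s(2) = (-3) - 112/(-87) = -149/87.

-149/87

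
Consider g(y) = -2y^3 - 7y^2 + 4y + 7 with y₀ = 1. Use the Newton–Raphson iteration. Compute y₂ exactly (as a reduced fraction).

2759/2476

g'(y) = -6y^2 - 14y + 4.
g(1) = 2, g'(1) = -16, so y₁ = 1 - 2/(-16) = 9/8.
g(9/8) = -53/256, g'(9/8) = -619/32, so y₂ = (9/8) - (-53/256)/(-619/32) = 2759/2476.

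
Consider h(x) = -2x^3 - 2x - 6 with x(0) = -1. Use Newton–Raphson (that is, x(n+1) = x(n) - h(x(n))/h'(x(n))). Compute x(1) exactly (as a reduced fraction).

h'(x) = -6x^2 - 2.
h(-1) = -2, h'(-1) = -8, so x(1) = (-1) - (-2)/(-8) = -5/4.

-5/4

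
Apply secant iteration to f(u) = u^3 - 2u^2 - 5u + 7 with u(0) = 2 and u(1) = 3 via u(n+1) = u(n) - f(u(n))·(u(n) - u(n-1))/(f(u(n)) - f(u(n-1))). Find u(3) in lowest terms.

383/133

f(2) = -3, f(3) = 1. u(2) = 3 - 1·(3 - 2)/(1 - (-3)) = 11/4.
f(3) = 1, f(11/4) = -69/64. u(3) = (11/4) - (-69/64)·((11/4) - 3)/((-69/64) - 1) = 383/133.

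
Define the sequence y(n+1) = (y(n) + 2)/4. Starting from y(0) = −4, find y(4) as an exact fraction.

y(1) = ((−4) + 2)/4 = −1/2.
y(2) = ((−1/2) + 2)/4 = 3/8.
y(3) = ((3/8) + 2)/4 = 19/32.
y(4) = ((19/32) + 2)/4 = 83/128.

83/128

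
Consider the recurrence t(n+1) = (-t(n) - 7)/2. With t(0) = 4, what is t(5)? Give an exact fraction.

-81/32

t(1) = (-4 - 7)/2 = -11/2.
t(2) = (-(-11/2) - 7)/2 = -3/4.
t(3) = (-(-3/4) - 7)/2 = -25/8.
t(4) = (-(-25/8) - 7)/2 = -31/16.
t(5) = (-(-31/16) - 7)/2 = -81/32.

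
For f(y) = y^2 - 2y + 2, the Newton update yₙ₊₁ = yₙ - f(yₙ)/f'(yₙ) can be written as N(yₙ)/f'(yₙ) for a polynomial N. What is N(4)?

14

f'(y) = 2y - 2.
N(y) = y·f'(y) - f(y) = y·(2y - 2) - (y^2 - 2y + 2) = y^2 - 2.
N(4) = 14.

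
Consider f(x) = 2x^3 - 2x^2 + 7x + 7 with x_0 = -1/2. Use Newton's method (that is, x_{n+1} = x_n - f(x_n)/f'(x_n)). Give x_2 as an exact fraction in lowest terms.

-91963/125307

f'(x) = 6x^2 - 4x + 7.
f(-1/2) = 11/4, f'(-1/2) = 21/2, so x_1 = (-1/2) - (11/4)/(21/2) = -16/21.
f(-16/21) = -3509/9261, f'(-16/21) = 663/49, so x_2 = (-16/21) - (-3509/9261)/(663/49) = -91963/125307.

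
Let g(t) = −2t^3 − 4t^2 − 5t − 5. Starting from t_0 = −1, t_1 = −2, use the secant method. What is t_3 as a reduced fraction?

−569/407

g(−1) = −2, g(−2) = 5. t_2 = (−2) − 5·((−2) − (−1))/(5 − (−2)) = −9/7.
g(−2) = 5, g(−9/7) = −320/343. t_3 = (−9/7) − (−320/343)·((−9/7) − (−2))/((−320/343) − 5) = −569/407.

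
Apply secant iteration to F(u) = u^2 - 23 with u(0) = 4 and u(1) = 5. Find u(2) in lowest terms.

43/9

F(4) = -7, F(5) = 2. u(2) = 5 - 2·(5 - 4)/(2 - (-7)) = 43/9.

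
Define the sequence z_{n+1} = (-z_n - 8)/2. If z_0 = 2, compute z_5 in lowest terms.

-45/16

z_1 = (-2 - 8)/2 = -5.
z_2 = (-(-5) - 8)/2 = -3/2.
z_3 = (-(-3/2) - 8)/2 = -13/4.
z_4 = (-(-13/4) - 8)/2 = -19/8.
z_5 = (-(-19/8) - 8)/2 = -45/16.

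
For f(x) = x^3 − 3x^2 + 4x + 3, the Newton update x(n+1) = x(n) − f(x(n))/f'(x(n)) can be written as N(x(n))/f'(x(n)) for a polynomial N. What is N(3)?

24

f'(x) = 3x^2 − 6x + 4.
N(x) = x·f'(x) − f(x) = x·(3x^2 − 6x + 4) − (x^3 − 3x^2 + 4x + 3) = 2x^3 − 3x^2 − 3.
N(3) = 24.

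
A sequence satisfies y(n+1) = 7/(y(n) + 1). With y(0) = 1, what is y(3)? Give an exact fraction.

63/23

y(1) = 7/(1 + 1) = 7/2.
y(2) = 7/(7/2 + 1) = 14/9.
y(3) = 7/(14/9 + 1) = 63/23.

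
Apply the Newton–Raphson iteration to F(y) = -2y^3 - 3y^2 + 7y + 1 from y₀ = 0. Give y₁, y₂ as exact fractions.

y₁ = -1/7, y₂ = -360/2653

F'(y) = -6y^2 - 6y + 7.
F(0) = 1, F'(0) = 7, so y₁ = 0 - 1/7 = -1/7.
F(-1/7) = -19/343, F'(-1/7) = 379/49, so y₂ = (-1/7) - (-19/343)/(379/49) = -360/2653.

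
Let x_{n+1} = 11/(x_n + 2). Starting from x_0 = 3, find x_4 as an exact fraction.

1067/425

x_1 = 11/(3 + 2) = 11/5.
x_2 = 11/(11/5 + 2) = 55/21.
x_3 = 11/(55/21 + 2) = 231/97.
x_4 = 11/(231/97 + 2) = 1067/425.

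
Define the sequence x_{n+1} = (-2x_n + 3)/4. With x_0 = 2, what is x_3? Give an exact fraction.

x_1 = (-2·2 + 3)/4 = -1/4.
x_2 = (-2·(-1/4) + 3)/4 = 7/8.
x_3 = (-2·(7/8) + 3)/4 = 5/16.

5/16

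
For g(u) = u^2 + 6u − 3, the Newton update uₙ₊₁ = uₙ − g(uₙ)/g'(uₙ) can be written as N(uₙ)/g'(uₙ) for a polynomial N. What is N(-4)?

g'(u) = 2u + 6.
N(u) = u·g'(u) − g(u) = u·(2u + 6) − (u^2 + 6u − 3) = u^2 + 3.
N(-4) = 19.

19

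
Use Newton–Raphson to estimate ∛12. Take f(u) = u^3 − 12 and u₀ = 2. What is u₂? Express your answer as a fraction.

f'(u) = 3u^2.
f(2) = −4, f'(2) = 12, so u₁ = 2 − (−4)/12 = 7/3.
f(7/3) = 19/27, f'(7/3) = 49/3, so u₂ = (7/3) − (19/27)/(49/3) = 1010/441.

1010/441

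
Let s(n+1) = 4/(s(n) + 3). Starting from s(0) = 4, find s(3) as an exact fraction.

100/103

s(1) = 4/(4 + 3) = 4/7.
s(2) = 4/(4/7 + 3) = 28/25.
s(3) = 4/(28/25 + 3) = 100/103.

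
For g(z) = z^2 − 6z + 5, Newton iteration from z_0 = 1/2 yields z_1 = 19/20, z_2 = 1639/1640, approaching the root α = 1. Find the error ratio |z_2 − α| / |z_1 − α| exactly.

z_1 − α = 19/20 − 1 = −1/20, so |z_1 − α| = 1/20.
z_2 − α = 1639/1640 − 1 = −1/1640, so |z_2 − α| = 1/1640.
Ratio = (1/1640) / (1/20) = 1/82.

1/82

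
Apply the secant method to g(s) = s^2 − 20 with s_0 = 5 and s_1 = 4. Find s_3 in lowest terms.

85/19

g(5) = 5, g(4) = −4. s_2 = 4 − (−4)·(4 − 5)/((−4) − 5) = 40/9.
g(4) = −4, g(40/9) = −20/81. s_3 = (40/9) − (−20/81)·((40/9) − 4)/((−20/81) − (−4)) = 85/19.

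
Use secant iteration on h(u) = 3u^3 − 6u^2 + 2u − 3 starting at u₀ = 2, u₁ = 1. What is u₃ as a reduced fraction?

h(2) = 1, h(1) = −4. u₂ = 1 − (−4)·(1 − 2)/((−4) − 1) = 9/5.
h(1) = −4, h(9/5) = −168/125. u₃ = (9/5) − (−168/125)·((9/5) − 1)/((−168/125) − (−4)) = 183/83.

183/83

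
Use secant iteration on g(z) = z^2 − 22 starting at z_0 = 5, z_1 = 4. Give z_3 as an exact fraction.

g(5) = 3, g(4) = −6. z_2 = 4 − (−6)·(4 − 5)/((−6) − 3) = 14/3.
g(4) = −6, g(14/3) = −2/9. z_3 = (14/3) − (−2/9)·((14/3) − 4)/((−2/9) − (−6)) = 61/13.

61/13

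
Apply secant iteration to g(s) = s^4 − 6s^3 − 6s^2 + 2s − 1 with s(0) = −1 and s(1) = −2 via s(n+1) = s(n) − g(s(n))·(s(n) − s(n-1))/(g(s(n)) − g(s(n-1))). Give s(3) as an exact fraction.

−2137543/1955199

g(−1) = −2, g(−2) = 35. s(2) = (−2) − 35·((−2) − (−1))/(35 − (−2)) = −39/37.
g(−2) = 35, g(−39/37) = −2836330/1874161. s(3) = (−39/37) − (−2836330/1874161)·((−39/37) − (−2))/((−2836330/1874161) − 35) = −2137543/1955199.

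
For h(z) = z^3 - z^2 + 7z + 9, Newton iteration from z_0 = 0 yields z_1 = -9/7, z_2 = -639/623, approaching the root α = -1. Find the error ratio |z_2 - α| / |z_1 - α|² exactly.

28/89

z_1 - α = -9/7 - (-1) = -9/7 + 1 = -2/7, so |z_1 - α| = 2/7.
z_2 - α = -639/623 - (-1) = -639/623 + 1 = -16/623, so |z_2 - α| = 16/623.
|z_1 - α|² = 4/49.
Ratio = (16/623) / (4/49) = 28/89.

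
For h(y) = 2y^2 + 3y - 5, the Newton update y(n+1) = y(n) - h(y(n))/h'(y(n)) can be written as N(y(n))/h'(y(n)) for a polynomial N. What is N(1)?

h'(y) = 4y + 3.
N(y) = y·h'(y) - h(y) = y·(4y + 3) - (2y^2 + 3y - 5) = 2y^2 + 5.
N(1) = 7.

7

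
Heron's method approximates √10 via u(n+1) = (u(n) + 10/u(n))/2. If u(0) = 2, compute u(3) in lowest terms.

u(1) = (2 + 10/2)/2 = 7/2.
u(2) = (7/2 + 10/(7/2))/2 = 89/28.
u(3) = (89/28 + 10/(89/28))/2 = 15761/4984.

15761/4984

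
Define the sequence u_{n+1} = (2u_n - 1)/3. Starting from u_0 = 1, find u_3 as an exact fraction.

u_1 = (2·1 - 1)/3 = 1/3.
u_2 = (2·(1/3) - 1)/3 = -1/9.
u_3 = (2·(-1/9) - 1)/3 = -11/27.

-11/27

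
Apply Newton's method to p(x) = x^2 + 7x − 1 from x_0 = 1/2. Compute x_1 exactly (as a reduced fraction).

5/32

p'(x) = 2x + 7.
p(1/2) = 11/4, p'(1/2) = 8, so x_1 = (1/2) − (11/4)/8 = 5/32.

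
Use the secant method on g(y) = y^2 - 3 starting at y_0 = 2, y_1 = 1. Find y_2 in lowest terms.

5/3

g(2) = 1, g(1) = -2. y_2 = 1 - (-2)·(1 - 2)/((-2) - 1) = 5/3.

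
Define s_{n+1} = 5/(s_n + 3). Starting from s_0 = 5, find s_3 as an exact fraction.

145/127

s_1 = 5/(5 + 3) = 5/8.
s_2 = 5/(5/8 + 3) = 40/29.
s_3 = 5/(40/29 + 3) = 145/127.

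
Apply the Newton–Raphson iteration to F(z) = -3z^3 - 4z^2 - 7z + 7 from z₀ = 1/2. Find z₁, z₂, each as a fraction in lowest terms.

z₁ = 35/53, z₂ = 222727/344712

F'(z) = -9z^2 - 8z - 7.
F(1/2) = 17/8, F'(1/2) = -53/4, so z₁ = (1/2) - (17/8)/(-53/4) = 35/53.
F(35/53) = -34391/148877, F'(35/53) = -45528/2809, so z₂ = (35/53) - (-34391/148877)/(-45528/2809) = 222727/344712.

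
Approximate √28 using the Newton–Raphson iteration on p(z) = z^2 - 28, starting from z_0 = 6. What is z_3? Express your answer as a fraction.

p'(z) = 2z.
p(6) = 8, p'(6) = 12, so z_1 = 6 - 8/12 = 16/3.
p(16/3) = 4/9, p'(16/3) = 32/3, so z_2 = (16/3) - (4/9)/(32/3) = 127/24.
p(127/24) = 1/576, p'(127/24) = 127/12, so z_3 = (127/24) - (1/576)/(127/12) = 32257/6096.

32257/6096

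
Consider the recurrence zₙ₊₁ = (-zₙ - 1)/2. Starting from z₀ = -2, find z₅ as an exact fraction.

z₁ = (-(-2) - 1)/2 = 1/2.
z₂ = (-(1/2) - 1)/2 = -3/4.
z₃ = (-(-3/4) - 1)/2 = -1/8.
z₄ = (-(-1/8) - 1)/2 = -7/16.
z₅ = (-(-7/16) - 1)/2 = -9/32.

-9/32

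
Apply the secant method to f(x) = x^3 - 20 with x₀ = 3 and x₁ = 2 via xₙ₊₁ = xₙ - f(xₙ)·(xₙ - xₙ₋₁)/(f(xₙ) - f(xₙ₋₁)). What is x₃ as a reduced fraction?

1335/487

f(3) = 7, f(2) = -12. x₂ = 2 - (-12)·(2 - 3)/((-12) - 7) = 50/19.
f(2) = -12, f(50/19) = -12180/6859. x₃ = (50/19) - (-12180/6859)·((50/19) - 2)/((-12180/6859) - (-12)) = 1335/487.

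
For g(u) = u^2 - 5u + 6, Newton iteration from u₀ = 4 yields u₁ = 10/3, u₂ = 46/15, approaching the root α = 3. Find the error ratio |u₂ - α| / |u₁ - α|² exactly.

3/5

u₁ - α = 10/3 - 3 = 1/3, so |u₁ - α| = 1/3.
u₂ - α = 46/15 - 3 = 1/15, so |u₂ - α| = 1/15.
|u₁ - α|² = 1/9.
Ratio = (1/15) / (1/9) = 3/5.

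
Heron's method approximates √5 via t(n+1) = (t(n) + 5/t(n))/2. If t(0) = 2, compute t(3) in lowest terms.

51841/23184

t(1) = (2 + 5/2)/2 = 9/4.
t(2) = (9/4 + 5/(9/4))/2 = 161/72.
t(3) = (161/72 + 5/(161/72))/2 = 51841/23184.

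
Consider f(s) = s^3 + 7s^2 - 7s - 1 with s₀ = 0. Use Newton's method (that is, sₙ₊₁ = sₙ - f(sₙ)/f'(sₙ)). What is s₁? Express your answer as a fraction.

-1/7

f'(s) = 3s^2 + 14s - 7.
f(0) = -1, f'(0) = -7, so s₁ = 0 - (-1)/(-7) = -1/7.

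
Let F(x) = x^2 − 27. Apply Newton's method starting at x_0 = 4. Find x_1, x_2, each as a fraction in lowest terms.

F'(x) = 2x.
F(4) = −11, F'(4) = 8, so x_1 = 4 − (−11)/8 = 43/8.
F(43/8) = 121/64, F'(43/8) = 43/4, so x_2 = (43/8) − (121/64)/(43/4) = 3577/688.

x_1 = 43/8, x_2 = 3577/688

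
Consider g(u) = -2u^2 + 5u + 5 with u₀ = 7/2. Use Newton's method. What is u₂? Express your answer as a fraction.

4291/1314

g'(u) = -4u + 5.
g(7/2) = -2, g'(7/2) = -9, so u₁ = (7/2) - (-2)/(-9) = 59/18.
g(59/18) = -8/81, g'(59/18) = -73/9, so u₂ = (59/18) - (-8/81)/(-73/9) = 4291/1314.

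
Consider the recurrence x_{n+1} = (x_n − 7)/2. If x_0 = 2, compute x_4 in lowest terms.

x_1 = (2 − 7)/2 = −5/2.
x_2 = ((−5/2) − 7)/2 = −19/4.
x_3 = ((−19/4) − 7)/2 = −47/8.
x_4 = ((−47/8) − 7)/2 = −103/16.

−103/16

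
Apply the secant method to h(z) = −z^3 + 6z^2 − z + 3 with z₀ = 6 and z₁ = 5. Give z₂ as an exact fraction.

153/26

h(6) = −3, h(5) = 23. z₂ = 5 − 23·(5 − 6)/(23 − (−3)) = 153/26.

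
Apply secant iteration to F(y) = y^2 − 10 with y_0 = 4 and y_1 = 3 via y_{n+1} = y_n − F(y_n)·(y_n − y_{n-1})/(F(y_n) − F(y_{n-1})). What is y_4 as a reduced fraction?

3001/949

F(4) = 6, F(3) = −1. y_2 = 3 − (−1)·(3 − 4)/((−1) − 6) = 22/7.
F(3) = −1, F(22/7) = −6/49. y_3 = (22/7) − (−6/49)·((22/7) − 3)/((−6/49) − (−1)) = 136/43.
F(22/7) = −6/49, F(136/43) = 6/1849. y_4 = (136/43) − (6/1849)·((136/43) − (22/7))/((6/1849) − (−6/49)) = 3001/949.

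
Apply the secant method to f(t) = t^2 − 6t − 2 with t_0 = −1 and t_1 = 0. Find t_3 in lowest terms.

−7/22

f(−1) = 5, f(0) = −2. t_2 = 0 − (−2)·(0 − (−1))/((−2) − 5) = −2/7.
f(0) = −2, f(−2/7) = −10/49. t_3 = (−2/7) − (−10/49)·((−2/7) − 0)/((−10/49) − (−2)) = −7/22.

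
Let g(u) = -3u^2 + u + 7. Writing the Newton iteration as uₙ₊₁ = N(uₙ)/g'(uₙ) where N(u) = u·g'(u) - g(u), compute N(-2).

-19

g'(u) = -6u + 1.
N(u) = u·g'(u) - g(u) = u·(-6u + 1) - (-3u^2 + u + 7) = -3u^2 - 7.
N(-2) = -19.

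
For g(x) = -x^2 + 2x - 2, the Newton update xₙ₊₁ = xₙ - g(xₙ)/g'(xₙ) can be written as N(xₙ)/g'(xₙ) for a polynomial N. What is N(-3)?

-7

g'(x) = -2x + 2.
N(x) = x·g'(x) - g(x) = x·(-2x + 2) - (-x^2 + 2x - 2) = -x^2 + 2.
N(-3) = -7.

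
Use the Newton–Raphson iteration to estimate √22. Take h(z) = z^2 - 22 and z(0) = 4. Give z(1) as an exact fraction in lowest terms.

19/4

h'(z) = 2z.
h(4) = -6, h'(4) = 8, so z(1) = 4 - (-6)/8 = 19/4.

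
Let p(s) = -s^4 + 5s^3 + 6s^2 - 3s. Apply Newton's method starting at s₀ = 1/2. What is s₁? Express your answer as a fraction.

41/100

p'(s) = -4s^3 + 15s^2 + 12s - 3.
p(1/2) = 9/16, p'(1/2) = 25/4, so s₁ = (1/2) - (9/16)/(25/4) = 41/100.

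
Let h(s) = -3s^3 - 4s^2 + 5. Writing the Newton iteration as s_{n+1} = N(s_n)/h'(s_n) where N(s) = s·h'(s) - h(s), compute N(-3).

h'(s) = -9s^2 - 8s.
N(s) = s·h'(s) - h(s) = s·(-9s^2 - 8s) - (-3s^3 - 4s^2 + 5) = -6s^3 - 4s^2 - 5.
N(-3) = 121.

121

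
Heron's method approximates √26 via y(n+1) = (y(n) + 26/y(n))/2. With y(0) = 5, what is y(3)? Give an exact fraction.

54100801/10610040

y(1) = (5 + 26/5)/2 = 51/10.
y(2) = (51/10 + 26/(51/10))/2 = 5201/1020.
y(3) = (5201/1020 + 26/(5201/1020))/2 = 54100801/10610040.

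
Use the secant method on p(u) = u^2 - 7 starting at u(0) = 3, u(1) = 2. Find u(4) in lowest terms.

p(3) = 2, p(2) = -3. u(2) = 2 - (-3)·(2 - 3)/((-3) - 2) = 13/5.
p(2) = -3, p(13/5) = -6/25. u(3) = (13/5) - (-6/25)·((13/5) - 2)/((-6/25) - (-3)) = 61/23.
p(13/5) = -6/25, p(61/23) = 18/529. u(4) = (61/23) - (18/529)·((61/23) - (13/5))/((18/529) - (-6/25)) = 799/302.

799/302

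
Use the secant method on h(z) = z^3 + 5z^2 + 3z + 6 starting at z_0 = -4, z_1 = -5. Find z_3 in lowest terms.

h(-4) = 10, h(-5) = -9. z_2 = (-5) - (-9)·((-5) - (-4))/((-9) - 10) = -86/19.
h(-5) = -9, h(-86/19) = 14580/6859. z_3 = (-86/19) - (14580/6859)·((-86/19) - (-5))/((14580/6859) - (-9)) = -39146/8479.

-39146/8479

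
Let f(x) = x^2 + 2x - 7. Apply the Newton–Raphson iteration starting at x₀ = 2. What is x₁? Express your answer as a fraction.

11/6

f'(x) = 2x + 2.
f(2) = 1, f'(2) = 6, so x₁ = 2 - 1/6 = 11/6.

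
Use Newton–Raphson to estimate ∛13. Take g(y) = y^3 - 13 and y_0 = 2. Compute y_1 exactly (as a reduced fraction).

g'(y) = 3y^2.
g(2) = -5, g'(2) = 12, so y_1 = 2 - (-5)/12 = 29/12.

29/12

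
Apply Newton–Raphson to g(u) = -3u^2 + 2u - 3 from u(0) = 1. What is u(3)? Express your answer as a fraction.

g'(u) = -6u + 2.
g(1) = -4, g'(1) = -4, so u(1) = 1 - (-4)/(-4) = 0.
g(0) = -3, g'(0) = 2, so u(2) = 0 - (-3)/2 = 3/2.
g(3/2) = -27/4, g'(3/2) = -7, so u(3) = (3/2) - (-27/4)/(-7) = 15/28.

15/28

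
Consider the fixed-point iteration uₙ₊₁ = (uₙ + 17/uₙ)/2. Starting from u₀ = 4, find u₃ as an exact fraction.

u₁ = (4 + 17/4)/2 = 33/8.
u₂ = (33/8 + 17/(33/8))/2 = 2177/528.
u₃ = (2177/528 + 17/(2177/528))/2 = 9478657/2298912.

9478657/2298912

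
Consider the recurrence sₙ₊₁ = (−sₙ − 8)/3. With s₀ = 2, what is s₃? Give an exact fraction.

s₁ = (−2 − 8)/3 = −10/3.
s₂ = (−(−10/3) − 8)/3 = −14/9.
s₃ = (−(−14/9) − 8)/3 = −58/27.

−58/27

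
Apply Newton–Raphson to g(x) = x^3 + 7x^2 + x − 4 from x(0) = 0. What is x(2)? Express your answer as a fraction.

244/105

g'(x) = 3x^2 + 14x + 1.
g(0) = −4, g'(0) = 1, so x(1) = 0 − (−4)/1 = 4.
g(4) = 176, g'(4) = 105, so x(2) = 4 − 176/105 = 244/105.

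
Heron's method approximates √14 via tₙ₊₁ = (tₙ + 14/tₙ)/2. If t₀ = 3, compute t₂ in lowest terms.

t₁ = (3 + 14/3)/2 = 23/6.
t₂ = (23/6 + 14/(23/6))/2 = 1033/276.

1033/276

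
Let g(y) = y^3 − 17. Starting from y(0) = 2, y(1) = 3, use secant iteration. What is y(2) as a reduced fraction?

g(2) = −9, g(3) = 10. y(2) = 3 − 10·(3 − 2)/(10 − (−9)) = 47/19.

47/19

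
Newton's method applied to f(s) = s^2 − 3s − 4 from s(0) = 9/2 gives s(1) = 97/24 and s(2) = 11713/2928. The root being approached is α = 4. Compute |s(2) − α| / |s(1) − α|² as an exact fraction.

s(1) − α = 97/24 − 4 = 1/24, so |s(1) − α| = 1/24.
s(2) − α = 11713/2928 − 4 = 1/2928, so |s(2) − α| = 1/2928.
|s(1) − α|² = 1/576.
Ratio = (1/2928) / (1/576) = 12/61.

12/61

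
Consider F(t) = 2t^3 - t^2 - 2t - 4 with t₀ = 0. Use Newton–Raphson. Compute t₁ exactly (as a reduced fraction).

F'(t) = 6t^2 - 2t - 2.
F(0) = -4, F'(0) = -2, so t₁ = 0 - (-4)/(-2) = -2.

-2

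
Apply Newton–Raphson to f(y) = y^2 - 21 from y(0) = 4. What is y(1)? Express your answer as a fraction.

f'(y) = 2y.
f(4) = -5, f'(4) = 8, so y(1) = 4 - (-5)/8 = 37/8.

37/8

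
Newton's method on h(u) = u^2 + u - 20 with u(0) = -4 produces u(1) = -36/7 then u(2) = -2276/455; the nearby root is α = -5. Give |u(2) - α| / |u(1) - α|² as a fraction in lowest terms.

7/65

u(1) - α = -36/7 - (-5) = -36/7 + 5 = -1/7, so |u(1) - α| = 1/7.
u(2) - α = -2276/455 - (-5) = -2276/455 + 5 = -1/455, so |u(2) - α| = 1/455.
|u(1) - α|² = 1/49.
Ratio = (1/455) / (1/49) = 7/65.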